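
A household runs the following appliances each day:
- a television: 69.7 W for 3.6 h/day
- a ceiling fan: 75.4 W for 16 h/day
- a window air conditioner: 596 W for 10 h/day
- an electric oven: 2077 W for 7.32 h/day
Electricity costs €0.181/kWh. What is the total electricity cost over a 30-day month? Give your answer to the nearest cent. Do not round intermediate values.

television: 69.7 W × 3.6 h × 30 d = 7,528 Wh = 7.528 kWh
ceiling fan: 75.4 W × 16 h × 30 d = 36,192 Wh = 36.19 kWh
window air conditioner: 596 W × 10 h × 30 d = 178,800 Wh = 178.8 kWh
electric oven: 2077 W × 7.32 h × 30 d = 456,109 Wh = 456.1 kWh
Total energy = 7.528 + 36.19 + 178.8 + 456.1 = 678.6 kWh
Cost = 678.6 kWh × €0.181 = €122.83

€122.83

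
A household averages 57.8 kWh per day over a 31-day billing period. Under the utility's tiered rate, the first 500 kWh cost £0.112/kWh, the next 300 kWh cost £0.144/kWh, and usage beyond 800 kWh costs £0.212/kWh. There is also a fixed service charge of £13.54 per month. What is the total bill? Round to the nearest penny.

£323.00

Usage = 57.8 kWh/day × 31 days = 1791.8 kWh
First 500 kWh × £0.112 = £56.00
Next 300 kWh × £0.144 = £43.20
Remaining 991.8 kWh × £0.212 = £210.26
Energy charge = £309.46; + service £13.54 = £323.00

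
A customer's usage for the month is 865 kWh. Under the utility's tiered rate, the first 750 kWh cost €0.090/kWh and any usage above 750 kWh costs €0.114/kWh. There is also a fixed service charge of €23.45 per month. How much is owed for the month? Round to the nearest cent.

First 750 kWh × €0.090 = €67.50
Remaining 115 kWh × €0.114 = €13.11
Energy charge = €80.61; + service €23.45 = €104.06

€104.06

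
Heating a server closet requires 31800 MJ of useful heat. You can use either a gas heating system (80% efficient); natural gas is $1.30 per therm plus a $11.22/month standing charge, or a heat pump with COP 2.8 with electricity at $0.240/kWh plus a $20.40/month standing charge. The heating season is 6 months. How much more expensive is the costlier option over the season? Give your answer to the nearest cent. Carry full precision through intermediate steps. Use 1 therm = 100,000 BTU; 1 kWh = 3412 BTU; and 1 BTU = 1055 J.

Heat load = 31800 MJ = 31,800,000,000 J / 1055 = 30,142,180 BTU
Gas: input = 30,142,180 / 0.80 = 37,677,725 BTU = 376.8 therm → 376.8 × $1.30 = $489.81; + 6 × $11.22 standing = $557.13
Heat pump: 30,142,180 BTU / 3412 = 8,834 kWh heat; / 2.8 = 3,155 kWh in → × $0.240 = $757.21; + 6 × $20.40 standing = $879.61
Difference = |$557.13 − $879.61| = $322.48

$322.48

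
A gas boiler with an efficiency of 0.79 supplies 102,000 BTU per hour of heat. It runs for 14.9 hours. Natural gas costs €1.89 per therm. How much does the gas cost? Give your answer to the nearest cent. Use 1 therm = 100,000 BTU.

€36.36

Heat delivered = 102,000 BTU/h × 14.9 h = 1,519,800 BTU
Gas input = 1,519,800 / 0.79 = 1,923,797 BTU
= 1,923,797 / 100,000 = 19.24 therm
Cost = 19.24 × €1.89/therm = €36.36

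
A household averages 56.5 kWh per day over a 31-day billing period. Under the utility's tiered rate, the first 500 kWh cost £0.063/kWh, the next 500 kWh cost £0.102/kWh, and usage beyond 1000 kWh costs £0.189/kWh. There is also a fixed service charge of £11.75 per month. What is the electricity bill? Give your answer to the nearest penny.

£236.28

Usage = 56.5 kWh/day × 31 days = 1751.5 kWh
First 500 kWh × £0.063 = £31.50
Next 500 kWh × £0.102 = £51.00
Remaining 751.5 kWh × £0.189 = £142.03
Energy charge = £224.53; + service £11.75 = £236.28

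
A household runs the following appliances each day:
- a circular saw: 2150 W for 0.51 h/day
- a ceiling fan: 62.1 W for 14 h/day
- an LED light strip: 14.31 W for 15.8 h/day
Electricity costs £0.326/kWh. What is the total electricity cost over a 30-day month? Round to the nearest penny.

£21.44

circular saw: 2150 W × 0.51 h × 30 d = 32,895 Wh = 32.9 kWh
ceiling fan: 62.1 W × 14 h × 30 d = 26,082 Wh = 26.08 kWh
LED light strip: 14.31 W × 15.8 h × 30 d = 6,783 Wh = 6.783 kWh
Total energy = 32.9 + 26.08 + 6.783 = 65.76 kWh
Cost = 65.76 kWh × £0.326 = £21.44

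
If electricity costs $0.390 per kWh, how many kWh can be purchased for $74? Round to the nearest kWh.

190 kWh

$74 / $0.390 per kWh = 189.7 kWh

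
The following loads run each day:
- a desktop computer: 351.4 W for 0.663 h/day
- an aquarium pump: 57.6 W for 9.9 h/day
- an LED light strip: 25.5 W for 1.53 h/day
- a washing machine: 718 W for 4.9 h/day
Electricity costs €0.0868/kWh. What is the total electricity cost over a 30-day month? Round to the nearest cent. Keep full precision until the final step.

desktop computer: 351.4 W × 0.663 h × 30 d = 6,989 Wh = 6.989 kWh
aquarium pump: 57.6 W × 9.9 h × 30 d = 17,107 Wh = 17.11 kWh
LED light strip: 25.5 W × 1.53 h × 30 d = 1,170 Wh = 1.17 kWh
washing machine: 718 W × 4.9 h × 30 d = 105,546 Wh = 105.5 kWh
Total energy = 6.989 + 17.11 + 1.17 + 105.5 = 130.8 kWh
Cost = 130.8 kWh × €0.0868 = €11.35

€11.35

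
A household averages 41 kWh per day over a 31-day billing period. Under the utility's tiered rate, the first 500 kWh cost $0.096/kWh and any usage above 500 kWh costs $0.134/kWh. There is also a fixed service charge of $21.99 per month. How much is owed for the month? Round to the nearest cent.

$173.30

Usage = 41 kWh/day × 31 days = 1271 kWh
First 500 kWh × $0.096 = $48.00
Remaining 771 kWh × $0.134 = $103.31
Energy charge = $151.31; + service $21.99 = $173.30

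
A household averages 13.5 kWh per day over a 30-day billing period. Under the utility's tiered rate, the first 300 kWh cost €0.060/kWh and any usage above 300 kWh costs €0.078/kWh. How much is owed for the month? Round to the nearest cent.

Usage = 13.5 kWh/day × 30 days = 405 kWh
First 300 kWh × €0.060 = €18.00
Remaining 105 kWh × €0.078 = €8.19
Total = €26.19

€26.19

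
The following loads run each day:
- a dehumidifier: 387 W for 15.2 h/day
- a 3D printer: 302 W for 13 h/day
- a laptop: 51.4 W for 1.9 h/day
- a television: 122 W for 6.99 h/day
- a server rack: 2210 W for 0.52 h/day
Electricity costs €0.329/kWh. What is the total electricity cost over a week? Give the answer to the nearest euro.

€27

dehumidifier: 387 W × 15.2 h × 7 d = 41,177 Wh = 41.18 kWh
3D printer: 302 W × 13 h × 7 d = 27,482 Wh = 27.48 kWh
laptop: 51.4 W × 1.9 h × 7 d = 684 Wh = 0.6836 kWh
television: 122 W × 6.99 h × 7 d = 5,969 Wh = 5.969 kWh
server rack: 2210 W × 0.52 h × 7 d = 8,044 Wh = 8.044 kWh
Total energy = 41.18 + 27.48 + 0.6836 + 5.969 + 8.044 = 83.36 kWh
Cost = 83.36 kWh × €0.329 = €27.42 ≈ €27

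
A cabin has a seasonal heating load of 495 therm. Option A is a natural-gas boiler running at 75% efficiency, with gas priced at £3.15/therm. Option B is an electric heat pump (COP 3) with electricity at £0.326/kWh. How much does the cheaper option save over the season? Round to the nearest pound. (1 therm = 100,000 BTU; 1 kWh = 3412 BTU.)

£503

Heat load = 495 therm × 100,000 = 49,500,000 BTU
Gas: input = 49,500,000 / 0.75 = 66,000,000 BTU = 660 therm → 660 × £3.15 = £2,079.00
Heat pump: 49,500,000 BTU / 3412 = 14,510 kWh heat; / 3 = 4,836 kWh in → × £0.326 = £1,576.49
Difference = |£2,079.00 − £1,576.49| = £502.51 ≈ £503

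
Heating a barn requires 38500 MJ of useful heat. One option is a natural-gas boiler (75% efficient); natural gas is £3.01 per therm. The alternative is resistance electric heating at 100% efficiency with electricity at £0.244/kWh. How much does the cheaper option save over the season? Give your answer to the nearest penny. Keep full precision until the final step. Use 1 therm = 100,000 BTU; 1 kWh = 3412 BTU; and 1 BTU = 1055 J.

£1145.11

Heat load = 38500 MJ = 38,500,000,000 J / 1055 = 36,492,891 BTU
Gas: input = 36,492,891 / 0.75 = 48,657,188 BTU = 486.6 therm → 486.6 × £3.01 = £1,464.58
Electric: 36,492,891 BTU / 3412 = 10,700 kWh → × £0.244 = £2,609.69
Difference = |£1,464.58 − £2,609.69| = £1,145.11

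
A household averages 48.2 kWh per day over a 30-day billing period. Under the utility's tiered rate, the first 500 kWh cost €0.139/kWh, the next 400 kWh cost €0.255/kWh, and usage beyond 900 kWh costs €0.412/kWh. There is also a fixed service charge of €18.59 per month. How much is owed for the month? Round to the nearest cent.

Usage = 48.2 kWh/day × 30 days = 1446 kWh
First 500 kWh × €0.139 = €69.50
Next 400 kWh × €0.255 = €102.00
Remaining 546 kWh × €0.412 = €224.95
Energy charge = €396.45; + service €18.59 = €415.04

€415.04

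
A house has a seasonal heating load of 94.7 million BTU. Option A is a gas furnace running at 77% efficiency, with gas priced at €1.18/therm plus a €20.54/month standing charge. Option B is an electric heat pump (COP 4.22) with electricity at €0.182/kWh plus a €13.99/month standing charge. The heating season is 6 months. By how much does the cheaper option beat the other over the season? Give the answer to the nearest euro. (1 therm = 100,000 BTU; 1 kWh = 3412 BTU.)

€294

Heat load = 94.7 × 10⁶ BTU = 94,700,000 BTU
Gas: input = 94,700,000 / 0.77 = 122,987,013 BTU = 1,230 therm → 1,230 × €1.18 = €1,451.25; + 6 × €20.54 standing = €1,574.49
Heat pump: 94,700,000 BTU / 3412 = 27,750 kWh heat; / 4.22 = 6,577 kWh in → × €0.182 = €1,197.02; + 6 × €13.99 standing = €1,280.96
Difference = |€1,574.49 − €1,280.96| = €293.53 ≈ €294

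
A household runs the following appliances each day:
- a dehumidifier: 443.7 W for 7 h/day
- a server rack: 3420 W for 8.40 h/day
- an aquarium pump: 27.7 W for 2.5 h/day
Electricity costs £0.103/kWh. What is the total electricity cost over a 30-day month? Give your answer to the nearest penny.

dehumidifier: 443.7 W × 7 h × 30 d = 93,177 Wh = 93.18 kWh
server rack: 3420 W × 8.40 h × 30 d = 861,840 Wh = 861.8 kWh
aquarium pump: 27.7 W × 2.5 h × 30 d = 2,078 Wh = 2.078 kWh
Total energy = 93.18 + 861.8 + 2.078 = 957.1 kWh
Cost = 957.1 kWh × £0.103 = £98.58

£98.58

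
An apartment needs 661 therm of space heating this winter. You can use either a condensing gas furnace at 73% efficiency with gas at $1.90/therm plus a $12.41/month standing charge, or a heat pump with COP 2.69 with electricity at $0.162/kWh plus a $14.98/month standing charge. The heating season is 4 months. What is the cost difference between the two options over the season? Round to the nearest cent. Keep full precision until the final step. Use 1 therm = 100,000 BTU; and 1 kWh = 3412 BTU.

Heat load = 661 therm × 100,000 = 66,100,000 BTU
Gas: input = 66,100,000 / 0.73 = 90,547,945 BTU = 905.5 therm → 905.5 × $1.90 = $1,720.41; + 4 × $12.41 standing = $1,770.05
Heat pump: 66,100,000 BTU / 3412 = 19,370 kWh heat; / 2.69 = 7,202 kWh in → × $0.162 = $1,166.69; + 4 × $14.98 standing = $1,226.61
Difference = |$1,770.05 − $1,226.61| = $543.44

$543.44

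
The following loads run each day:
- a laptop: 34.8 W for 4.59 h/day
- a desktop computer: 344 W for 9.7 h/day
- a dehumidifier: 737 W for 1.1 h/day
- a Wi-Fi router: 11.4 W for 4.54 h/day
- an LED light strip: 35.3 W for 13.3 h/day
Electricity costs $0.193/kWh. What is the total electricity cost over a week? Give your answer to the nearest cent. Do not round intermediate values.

laptop: 34.8 W × 4.59 h × 7 d = 1,118 Wh = 1.118 kWh
desktop computer: 344 W × 9.7 h × 7 d = 23,358 Wh = 23.36 kWh
dehumidifier: 737 W × 1.1 h × 7 d = 5,675 Wh = 5.675 kWh
Wi-Fi router: 11.4 W × 4.54 h × 7 d = 362 Wh = 0.3623 kWh
LED light strip: 35.3 W × 13.3 h × 7 d = 3,286 Wh = 3.286 kWh
Total energy = 1.118 + 23.36 + 5.675 + 0.3623 + 3.286 = 33.8 kWh
Cost = 33.8 kWh × $0.193 = $6.52

$6.52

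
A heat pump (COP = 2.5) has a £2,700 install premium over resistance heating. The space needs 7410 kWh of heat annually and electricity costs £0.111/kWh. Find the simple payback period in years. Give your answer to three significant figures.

Resistance: 7410 kWh × £0.111 = £822.51/yr
Heat pump: 7410 / 2.5 = 2964 kWh in → × £0.111 = £329.00/yr
Annual savings = £493.51
Payback = £2,700 / £493.51 = 5.47 years

5.47 years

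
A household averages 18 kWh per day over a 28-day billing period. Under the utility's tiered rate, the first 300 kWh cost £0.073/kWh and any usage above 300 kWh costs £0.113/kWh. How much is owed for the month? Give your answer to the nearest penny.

Usage = 18 kWh/day × 28 days = 504 kWh
First 300 kWh × £0.073 = £21.90
Remaining 204 kWh × £0.113 = £23.05
Total = £44.95

£44.95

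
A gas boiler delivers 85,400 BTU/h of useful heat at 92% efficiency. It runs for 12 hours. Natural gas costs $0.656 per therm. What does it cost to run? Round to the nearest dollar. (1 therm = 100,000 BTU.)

$7

Heat delivered = 85,400 BTU/h × 12 h = 1,024,800 BTU
Gas input = 1,024,800 / 0.92 = 1,113,913 BTU
= 1,113,913 / 100,000 = 11.14 therm
Cost = 11.14 × $0.656/therm = $7.31 ≈ $7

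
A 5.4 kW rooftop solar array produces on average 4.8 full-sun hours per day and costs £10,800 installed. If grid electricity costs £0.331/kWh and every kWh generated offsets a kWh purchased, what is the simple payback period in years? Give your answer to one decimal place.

Daily generation = 5.4 kW × 4.8 h = 25.92 kWh
Annual generation = 25.92 × 365 = 9460.8 kWh
Annual savings = 9460.8 × £0.331 = £3,131.52
Payback = £10,800 / £3,131.52 = 3.45 years

3.4 years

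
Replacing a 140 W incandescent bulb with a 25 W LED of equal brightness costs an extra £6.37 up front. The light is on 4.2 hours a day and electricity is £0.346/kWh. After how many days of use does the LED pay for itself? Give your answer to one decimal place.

38.1 days

Power saved = 140 − 25 = 115 W
Daily energy saved = 115 W × 4.2 h = 483 Wh = 0.483 kWh
Daily savings = 0.483 × £0.346 = £0.1671
Payback = £6.37 / £0.1671 per day = 38.12 days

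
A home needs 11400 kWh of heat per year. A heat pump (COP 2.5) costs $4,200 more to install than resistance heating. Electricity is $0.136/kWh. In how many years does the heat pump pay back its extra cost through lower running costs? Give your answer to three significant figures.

4.51 years

Resistance: 11400 kWh × $0.136 = $1,550.40/yr
Heat pump: 11400 / 2.5 = 4560 kWh in → × $0.136 = $620.16/yr
Annual savings = $930.24
Payback = $4,200 / $930.24 = 4.51 years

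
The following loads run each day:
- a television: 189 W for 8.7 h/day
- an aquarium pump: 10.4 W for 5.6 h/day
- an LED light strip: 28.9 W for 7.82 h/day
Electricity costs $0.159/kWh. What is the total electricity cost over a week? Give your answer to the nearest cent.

television: 189 W × 8.7 h × 7 d = 11,510 Wh = 11.51 kWh
aquarium pump: 10.4 W × 5.6 h × 7 d = 408 Wh = 0.4077 kWh
LED light strip: 28.9 W × 7.82 h × 7 d = 1,582 Wh = 1.582 kWh
Total energy = 11.51 + 0.4077 + 1.582 = 13.5 kWh
Cost = 13.5 kWh × $0.159 = $2.15

$2.15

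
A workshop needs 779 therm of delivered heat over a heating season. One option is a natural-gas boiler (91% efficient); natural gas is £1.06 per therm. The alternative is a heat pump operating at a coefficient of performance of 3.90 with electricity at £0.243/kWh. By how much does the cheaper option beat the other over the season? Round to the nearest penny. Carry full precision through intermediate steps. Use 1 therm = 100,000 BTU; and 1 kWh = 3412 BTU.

Heat load = 779 therm × 100,000 = 77,900,000 BTU
Gas: input = 77,900,000 / 0.91 = 85,604,396 BTU = 856 therm → 856 × £1.06 = £907.41
Heat pump: 77,900,000 BTU / 3412 = 22,830 kWh heat; / 3.90 = 5,854 kWh in → × £0.243 = £1,422.56
Difference = |£907.41 − £1,422.56| = £515.15

£515.15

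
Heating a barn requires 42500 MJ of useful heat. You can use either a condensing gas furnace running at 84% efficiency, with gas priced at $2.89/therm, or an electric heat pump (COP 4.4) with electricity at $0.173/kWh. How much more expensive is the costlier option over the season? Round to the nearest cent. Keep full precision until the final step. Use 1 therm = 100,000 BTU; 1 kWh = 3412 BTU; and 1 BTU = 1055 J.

Heat load = 42500 MJ = 42,500,000,000 J / 1055 = 40,284,360 BTU
Gas: input = 40,284,360 / 0.84 = 47,957,572 BTU = 479.6 therm → 479.6 × $2.89 = $1,385.97
Heat pump: 40,284,360 BTU / 3412 = 11,810 kWh heat; / 4.4 = 2,683 kWh in → × $0.173 = $464.22
Difference = |$1,385.97 − $464.22| = $921.76

$921.76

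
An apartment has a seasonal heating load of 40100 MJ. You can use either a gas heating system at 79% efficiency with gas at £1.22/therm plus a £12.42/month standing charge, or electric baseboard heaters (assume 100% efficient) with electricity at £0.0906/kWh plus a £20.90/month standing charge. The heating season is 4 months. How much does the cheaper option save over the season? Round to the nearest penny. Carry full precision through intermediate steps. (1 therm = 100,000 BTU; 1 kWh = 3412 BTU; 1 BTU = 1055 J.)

Heat load = 40100 MJ = 40,100,000,000 J / 1055 = 38,009,479 BTU
Gas: input = 38,009,479 / 0.79 = 48,113,264 BTU = 481.1 therm → 481.1 × £1.22 = £586.98; + 4 × £12.42 standing = £636.66
Electric: 38,009,479 BTU / 3412 = 11,140 kWh → × £0.0906 = £1,009.28; + 4 × £20.90 standing = £1,092.88
Difference = |£636.66 − £1,092.88| = £456.22

£456.22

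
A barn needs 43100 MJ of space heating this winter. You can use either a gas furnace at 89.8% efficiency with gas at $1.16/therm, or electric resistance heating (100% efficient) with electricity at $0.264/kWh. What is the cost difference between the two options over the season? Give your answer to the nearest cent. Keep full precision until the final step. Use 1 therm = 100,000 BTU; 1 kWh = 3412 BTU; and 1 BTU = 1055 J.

$2633.24

Heat load = 43100 MJ = 43,100,000,000 J / 1055 = 40,853,081 BTU
Gas: input = 40,853,081 / 0.898 = 45,493,408 BTU = 454.9 therm → 454.9 × $1.16 = $527.72
Electric: 40,853,081 BTU / 3412 = 11,970 kWh → × $0.264 = $3,160.97
Difference = |$527.72 − $3,160.97| = $2,633.24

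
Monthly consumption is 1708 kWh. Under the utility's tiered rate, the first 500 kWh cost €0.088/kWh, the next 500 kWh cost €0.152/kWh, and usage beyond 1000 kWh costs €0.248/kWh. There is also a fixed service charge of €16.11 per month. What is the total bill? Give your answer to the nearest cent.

€311.69

First 500 kWh × €0.088 = €44.00
Next 500 kWh × €0.152 = €76.00
Remaining 708 kWh × €0.248 = €175.58
Energy charge = €295.58; + service €16.11 = €311.69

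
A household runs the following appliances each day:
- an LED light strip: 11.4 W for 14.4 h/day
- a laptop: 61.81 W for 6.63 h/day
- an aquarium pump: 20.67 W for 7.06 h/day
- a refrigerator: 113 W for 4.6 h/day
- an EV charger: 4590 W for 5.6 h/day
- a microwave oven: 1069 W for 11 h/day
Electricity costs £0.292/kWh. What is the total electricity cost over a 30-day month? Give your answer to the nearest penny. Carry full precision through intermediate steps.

£339.04

LED light strip: 11.4 W × 14.4 h × 30 d = 4,925 Wh = 4.925 kWh
laptop: 61.81 W × 6.63 h × 30 d = 12,294 Wh = 12.29 kWh
aquarium pump: 20.67 W × 7.06 h × 30 d = 4,378 Wh = 4.378 kWh
refrigerator: 113 W × 4.6 h × 30 d = 15,594 Wh = 15.59 kWh
EV charger: 4590 W × 5.6 h × 30 d = 771,120 Wh = 771.1 kWh
microwave oven: 1069 W × 11 h × 30 d = 352,770 Wh = 352.8 kWh
Total energy = 4.925 + 12.29 + 4.378 + 15.59 + 771.1 + 352.8 = 1,161 kWh
Cost = 1,161 kWh × £0.292 = £339.04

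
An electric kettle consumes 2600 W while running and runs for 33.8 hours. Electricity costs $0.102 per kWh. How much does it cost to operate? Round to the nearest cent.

Energy = 2600 W × 33.8 h = 87,880 Wh = 87.88 kWh
Cost = 87.88 kWh × $0.102/kWh = $8.96

$8.96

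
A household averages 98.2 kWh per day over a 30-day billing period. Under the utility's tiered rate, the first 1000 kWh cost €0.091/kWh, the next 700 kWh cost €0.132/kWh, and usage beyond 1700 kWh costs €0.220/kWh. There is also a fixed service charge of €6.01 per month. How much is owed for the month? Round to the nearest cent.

Usage = 98.2 kWh/day × 30 days = 2946 kWh
First 1000 kWh × €0.091 = €91.00
Next 700 kWh × €0.132 = €92.40
Remaining 1246 kWh × €0.220 = €274.12
Energy charge = €457.52; + service €6.01 = €463.53

€463.53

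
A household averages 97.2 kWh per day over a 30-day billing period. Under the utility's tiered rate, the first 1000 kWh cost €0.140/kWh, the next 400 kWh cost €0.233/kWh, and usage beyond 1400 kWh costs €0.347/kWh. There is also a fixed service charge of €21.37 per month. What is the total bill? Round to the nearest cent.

Usage = 97.2 kWh/day × 30 days = 2916 kWh
First 1000 kWh × €0.140 = €140.00
Next 400 kWh × €0.233 = €93.20
Remaining 1516 kWh × €0.347 = €526.05
Energy charge = €759.25; + service €21.37 = €780.62

€780.62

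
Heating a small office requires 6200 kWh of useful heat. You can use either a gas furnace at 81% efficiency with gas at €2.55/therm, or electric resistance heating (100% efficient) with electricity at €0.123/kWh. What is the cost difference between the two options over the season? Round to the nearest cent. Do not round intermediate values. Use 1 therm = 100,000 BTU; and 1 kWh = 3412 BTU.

€96.63

Heat load = 6200 kWh × 3412 = 21,154,400 BTU
Gas: input = 21,154,400 / 0.81 = 26,116,543 BTU = 261.2 therm → 261.2 × €2.55 = €665.97
Electric: 21,154,400 BTU / 3412 = 6,200 kWh → × €0.123 = €762.60
Difference = |€665.97 − €762.60| = €96.63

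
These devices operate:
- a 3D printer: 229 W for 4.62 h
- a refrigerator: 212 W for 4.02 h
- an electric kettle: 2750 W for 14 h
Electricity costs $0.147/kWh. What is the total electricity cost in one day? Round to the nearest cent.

3D printer: 229 W × 4.62 h = 1,058 Wh = 1.058 kWh
refrigerator: 212 W × 4.02 h = 852 Wh = 0.8522 kWh
electric kettle: 2750 W × 14 h = 38,500 Wh = 38.5 kWh
Total energy = 1.058 + 0.8522 + 38.5 = 40.41 kWh
Cost = 40.41 kWh × $0.147 = $5.94

$5.94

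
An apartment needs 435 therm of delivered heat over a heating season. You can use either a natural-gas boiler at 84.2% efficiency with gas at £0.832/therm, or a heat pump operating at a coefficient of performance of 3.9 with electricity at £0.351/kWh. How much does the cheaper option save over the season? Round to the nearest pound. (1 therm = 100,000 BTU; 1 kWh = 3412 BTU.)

£718

Heat load = 435 therm × 100,000 = 43,500,000 BTU
Gas: input = 43,500,000 / 0.842 = 51,662,708 BTU = 516.6 therm → 516.6 × £0.832 = £429.83
Heat pump: 43,500,000 BTU / 3412 = 12,750 kWh heat; / 3.9 = 3,269 kWh in → × £0.351 = £1,147.42
Difference = |£429.83 − £1,147.42| = £717.59 ≈ £718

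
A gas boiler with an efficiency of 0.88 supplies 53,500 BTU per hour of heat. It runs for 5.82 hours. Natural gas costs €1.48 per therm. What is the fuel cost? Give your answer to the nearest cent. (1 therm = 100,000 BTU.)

Heat delivered = 53,500 BTU/h × 5.82 h = 311,370 BTU
Gas input = 311,370 / 0.88 = 353,830 BTU
= 353,830 / 100,000 = 3.538 therm
Cost = 3.538 × €1.48/therm = €5.24

€5.24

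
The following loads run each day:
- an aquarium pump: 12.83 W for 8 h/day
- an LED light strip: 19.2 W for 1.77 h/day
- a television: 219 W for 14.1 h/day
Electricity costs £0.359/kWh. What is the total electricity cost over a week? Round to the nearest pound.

aquarium pump: 12.83 W × 8 h × 7 d = 718 Wh = 0.7185 kWh
LED light strip: 19.2 W × 1.77 h × 7 d = 238 Wh = 0.2379 kWh
television: 219 W × 14.1 h × 7 d = 21,615 Wh = 21.62 kWh
Total energy = 0.7185 + 0.2379 + 21.62 = 22.57 kWh
Cost = 22.57 kWh × £0.359 = £8.10 ≈ £8

£8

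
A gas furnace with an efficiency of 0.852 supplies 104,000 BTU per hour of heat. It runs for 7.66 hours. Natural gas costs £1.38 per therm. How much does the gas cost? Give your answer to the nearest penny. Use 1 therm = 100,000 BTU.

£12.90

Heat delivered = 104,000 BTU/h × 7.66 h = 796,640 BTU
Gas input = 796,640 / 0.852 = 935,023 BTU
= 935,023 / 100,000 = 9.35 therm
Cost = 9.35 × £1.38/therm = £12.90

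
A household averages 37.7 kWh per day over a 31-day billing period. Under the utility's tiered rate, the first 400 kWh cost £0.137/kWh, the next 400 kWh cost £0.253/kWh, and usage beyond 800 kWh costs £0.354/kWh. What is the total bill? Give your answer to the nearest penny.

Usage = 37.7 kWh/day × 31 days = 1168.7 kWh
First 400 kWh × £0.137 = £54.80
Next 400 kWh × £0.253 = £101.20
Remaining 368.7 kWh × £0.354 = £130.52
Total = £286.52

£286.52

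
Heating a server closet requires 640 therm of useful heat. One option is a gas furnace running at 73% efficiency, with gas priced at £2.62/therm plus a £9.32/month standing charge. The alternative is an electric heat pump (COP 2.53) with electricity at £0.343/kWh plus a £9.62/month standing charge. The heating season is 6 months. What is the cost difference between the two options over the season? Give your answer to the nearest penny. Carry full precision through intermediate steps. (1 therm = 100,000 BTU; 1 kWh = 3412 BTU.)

£247.80

Heat load = 640 therm × 100,000 = 64,000,000 BTU
Gas: input = 64,000,000 / 0.73 = 87,671,233 BTU = 876.7 therm → 876.7 × £2.62 = £2,296.99; + 6 × £9.32 standing = £2,352.91
Heat pump: 64,000,000 BTU / 3412 = 18,760 kWh heat; / 2.53 = 7,414 kWh in → × £0.343 = £2,542.99; + 6 × £9.62 standing = £2,600.71
Difference = |£2,352.91 − £2,600.71| = £247.80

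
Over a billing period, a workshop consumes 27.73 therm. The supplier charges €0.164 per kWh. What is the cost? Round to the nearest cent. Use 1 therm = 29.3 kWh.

€133.25

27.73 therm × (29.3 kWh/therm) = 812.5 kWh
Cost = 812.5 kWh × €0.164/kWh = €133.25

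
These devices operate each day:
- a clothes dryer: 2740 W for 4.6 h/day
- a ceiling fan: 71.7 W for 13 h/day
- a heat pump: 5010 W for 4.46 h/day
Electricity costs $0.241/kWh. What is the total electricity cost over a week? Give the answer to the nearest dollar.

clothes dryer: 2740 W × 4.6 h × 7 d = 88,228 Wh = 88.23 kWh
ceiling fan: 71.7 W × 13 h × 7 d = 6,525 Wh = 6.525 kWh
heat pump: 5010 W × 4.46 h × 7 d = 156,412 Wh = 156.4 kWh
Total energy = 88.23 + 6.525 + 156.4 = 251.2 kWh
Cost = 251.2 kWh × $0.241 = $60.53 ≈ $61

$61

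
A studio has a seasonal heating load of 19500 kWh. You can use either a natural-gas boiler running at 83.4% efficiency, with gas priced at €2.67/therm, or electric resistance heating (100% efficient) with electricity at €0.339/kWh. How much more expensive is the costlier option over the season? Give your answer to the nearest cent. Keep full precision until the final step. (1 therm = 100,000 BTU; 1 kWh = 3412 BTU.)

€4480.45

Heat load = 19500 kWh × 3412 = 66,534,000 BTU
Gas: input = 66,534,000 / 0.834 = 79,776,978 BTU = 797.8 therm → 797.8 × €2.67 = €2,130.05
Electric: 66,534,000 BTU / 3412 = 19,500 kWh → × €0.339 = €6,610.50
Difference = |€2,130.05 − €6,610.50| = €4,480.45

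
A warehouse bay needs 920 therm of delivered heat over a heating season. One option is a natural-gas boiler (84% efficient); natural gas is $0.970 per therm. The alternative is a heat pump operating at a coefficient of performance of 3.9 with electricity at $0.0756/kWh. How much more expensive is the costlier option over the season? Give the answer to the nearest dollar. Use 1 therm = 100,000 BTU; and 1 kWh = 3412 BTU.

Heat load = 920 therm × 100,000 = 92,000,000 BTU
Gas: input = 92,000,000 / 0.84 = 109,523,810 BTU = 1,095 therm → 1,095 × $0.970 = $1,062.38
Heat pump: 92,000,000 BTU / 3412 = 26,960 kWh heat; / 3.9 = 6,914 kWh in → × $0.0756 = $522.68
Difference = |$1,062.38 − $522.68| = $539.70 ≈ $540

$540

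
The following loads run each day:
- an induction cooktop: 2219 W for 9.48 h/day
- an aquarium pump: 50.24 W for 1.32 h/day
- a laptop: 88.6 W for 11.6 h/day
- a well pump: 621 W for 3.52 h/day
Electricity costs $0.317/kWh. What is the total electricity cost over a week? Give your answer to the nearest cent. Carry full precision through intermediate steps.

$53.96

induction cooktop: 2219 W × 9.48 h × 7 d = 147,253 Wh = 147.3 kWh
aquarium pump: 50.24 W × 1.32 h × 7 d = 464 Wh = 0.4642 kWh
laptop: 88.6 W × 11.6 h × 7 d = 7,194 Wh = 7.194 kWh
well pump: 621 W × 3.52 h × 7 d = 15,301 Wh = 15.3 kWh
Total energy = 147.3 + 0.4642 + 7.194 + 15.3 = 170.2 kWh
Cost = 170.2 kWh × $0.317 = $53.96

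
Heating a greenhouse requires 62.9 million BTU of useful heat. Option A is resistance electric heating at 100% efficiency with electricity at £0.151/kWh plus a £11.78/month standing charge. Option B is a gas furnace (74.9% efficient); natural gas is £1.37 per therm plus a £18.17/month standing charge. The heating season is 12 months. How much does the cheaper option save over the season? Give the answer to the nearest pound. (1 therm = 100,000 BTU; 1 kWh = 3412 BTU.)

Heat load = 62.9 × 10⁶ BTU = 62,900,000 BTU
Gas: input = 62,900,000 / 0.749 = 83,978,638 BTU = 839.8 therm → 839.8 × £1.37 = £1,150.51; + 12 × £18.17 standing = £1,368.55
Electric: 62,900,000 BTU / 3412 = 18,430 kWh → × £0.151 = £2,783.68; + 12 × £11.78 standing = £2,925.04
Difference = |£1,368.55 − £2,925.04| = £1,556.49 ≈ £1556

£1556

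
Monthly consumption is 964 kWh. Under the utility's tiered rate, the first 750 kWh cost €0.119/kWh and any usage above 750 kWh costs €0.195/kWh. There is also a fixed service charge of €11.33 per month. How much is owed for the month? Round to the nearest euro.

First 750 kWh × €0.119 = €89.25
Remaining 214 kWh × €0.195 = €41.73
Energy charge = €130.98; + service €11.33 = €142.31 ≈ €142

€142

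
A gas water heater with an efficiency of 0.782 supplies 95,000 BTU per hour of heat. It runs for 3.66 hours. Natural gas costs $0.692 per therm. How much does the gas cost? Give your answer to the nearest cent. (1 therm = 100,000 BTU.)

Heat delivered = 95,000 BTU/h × 3.66 h = 347,700 BTU
Gas input = 347,700 / 0.782 = 444,629 BTU
= 444,629 / 100,000 = 4.446 therm
Cost = 4.446 × $0.692/therm = $3.08

$3.08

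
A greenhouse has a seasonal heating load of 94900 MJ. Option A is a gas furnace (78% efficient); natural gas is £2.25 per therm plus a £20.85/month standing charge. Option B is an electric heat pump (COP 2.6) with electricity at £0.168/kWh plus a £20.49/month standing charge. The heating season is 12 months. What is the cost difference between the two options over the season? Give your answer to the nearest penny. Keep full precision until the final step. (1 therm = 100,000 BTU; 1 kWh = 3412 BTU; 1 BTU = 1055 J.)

Heat load = 94900 MJ = 94,900,000,000 J / 1055 = 89,952,607 BTU
Gas: input = 89,952,607 / 0.78 = 115,323,855 BTU = 1,153 therm → 1,153 × £2.25 = £2,594.79; + 12 × £20.85 standing = £2,844.99
Heat pump: 89,952,607 BTU / 3412 = 26,360 kWh heat; / 2.6 = 10,140 kWh in → × £0.168 = £1,703.49; + 12 × £20.49 standing = £1,949.37
Difference = |£2,844.99 − £1,949.37| = £895.61

£895.61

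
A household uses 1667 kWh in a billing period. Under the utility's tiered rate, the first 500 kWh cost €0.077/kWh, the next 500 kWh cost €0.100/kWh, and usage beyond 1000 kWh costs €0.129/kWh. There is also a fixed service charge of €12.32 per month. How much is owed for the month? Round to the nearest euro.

First 500 kWh × €0.077 = €38.50
Next 500 kWh × €0.100 = €50.00
Remaining 667 kWh × €0.129 = €86.04
Energy charge = €174.54; + service €12.32 = €186.86 ≈ €187

€187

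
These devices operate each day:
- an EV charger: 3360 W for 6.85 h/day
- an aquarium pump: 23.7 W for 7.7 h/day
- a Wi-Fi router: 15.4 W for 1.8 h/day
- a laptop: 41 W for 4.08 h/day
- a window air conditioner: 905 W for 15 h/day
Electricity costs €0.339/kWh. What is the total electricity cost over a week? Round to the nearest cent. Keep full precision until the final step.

€87.73

EV charger: 3360 W × 6.85 h × 7 d = 161,112 Wh = 161.1 kWh
aquarium pump: 23.7 W × 7.7 h × 7 d = 1,277 Wh = 1.277 kWh
Wi-Fi router: 15.4 W × 1.8 h × 7 d = 194 Wh = 0.194 kWh
laptop: 41 W × 4.08 h × 7 d = 1,171 Wh = 1.171 kWh
window air conditioner: 905 W × 15 h × 7 d = 95,025 Wh = 95.03 kWh
Total energy = 161.1 + 1.277 + 0.194 + 1.171 + 95.03 = 258.8 kWh
Cost = 258.8 kWh × €0.339 = €87.73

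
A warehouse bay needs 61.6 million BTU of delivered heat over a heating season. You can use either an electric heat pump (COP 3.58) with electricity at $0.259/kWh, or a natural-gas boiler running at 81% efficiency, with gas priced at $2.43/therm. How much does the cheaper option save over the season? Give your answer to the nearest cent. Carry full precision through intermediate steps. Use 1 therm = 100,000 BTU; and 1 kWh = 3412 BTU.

Heat load = 61.6 × 10⁶ BTU = 61,600,000 BTU
Gas: input = 61,600,000 / 0.81 = 76,049,383 BTU = 760.5 therm → 760.5 × $2.43 = $1,848.00
Heat pump: 61,600,000 BTU / 3412 = 18,050 kWh heat; / 3.58 = 5,043 kWh in → × $0.259 = $1,306.14
Difference = |$1,848.00 − $1,306.14| = $541.86

$541.86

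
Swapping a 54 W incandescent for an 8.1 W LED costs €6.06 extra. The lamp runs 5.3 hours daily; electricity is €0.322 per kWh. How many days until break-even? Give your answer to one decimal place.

Power saved = 54 − 8.1 = 45.9 W
Daily energy saved = 45.9 W × 5.3 h = 243.3 Wh = 0.24327 kWh
Daily savings = 0.24327 × €0.322 = €0.0783
Payback = €6.06 / €0.0783 per day = 77.36 days

77.4 days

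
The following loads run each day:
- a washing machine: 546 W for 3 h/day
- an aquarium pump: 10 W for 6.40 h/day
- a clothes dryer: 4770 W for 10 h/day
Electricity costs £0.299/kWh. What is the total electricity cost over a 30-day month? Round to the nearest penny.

£443.14

washing machine: 546 W × 3 h × 30 d = 49,140 Wh = 49.14 kWh
aquarium pump: 10 W × 6.40 h × 30 d = 1,920 Wh = 1.92 kWh
clothes dryer: 4770 W × 10 h × 30 d = 1,431,000 Wh = 1,431 kWh
Total energy = 49.14 + 1.92 + 1,431 = 1,482 kWh
Cost = 1,482 kWh × £0.299 = £443.14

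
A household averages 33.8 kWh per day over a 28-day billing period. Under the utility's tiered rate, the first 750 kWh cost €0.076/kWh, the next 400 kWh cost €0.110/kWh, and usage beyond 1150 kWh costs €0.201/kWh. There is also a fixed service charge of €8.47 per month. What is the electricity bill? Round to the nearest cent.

€87.07

Usage = 33.8 kWh/day × 28 days = 946.4 kWh
First 750 kWh × €0.076 = €57.00
Next 196.4 kWh × €0.110 = €21.60
Remaining tier: 0 kWh (not reached)
Energy charge = €78.60; + service €8.47 = €87.07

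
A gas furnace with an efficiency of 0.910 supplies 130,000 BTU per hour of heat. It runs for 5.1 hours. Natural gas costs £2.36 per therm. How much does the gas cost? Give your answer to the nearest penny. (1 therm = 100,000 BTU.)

Heat delivered = 130,000 BTU/h × 5.1 h = 663,000 BTU
Gas input = 663,000 / 0.910 = 728,571 BTU
= 728,571 / 100,000 = 7.286 therm
Cost = 7.286 × £2.36/therm = £17.19

£17.19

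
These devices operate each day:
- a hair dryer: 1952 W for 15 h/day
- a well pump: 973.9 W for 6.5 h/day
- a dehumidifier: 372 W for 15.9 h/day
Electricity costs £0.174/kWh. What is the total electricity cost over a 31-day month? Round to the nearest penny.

£223.99

hair dryer: 1952 W × 15 h × 31 d = 907,680 Wh = 907.7 kWh
well pump: 973.9 W × 6.5 h × 31 d = 196,241 Wh = 196.2 kWh
dehumidifier: 372 W × 15.9 h × 31 d = 183,359 Wh = 183.4 kWh
Total energy = 907.7 + 196.2 + 183.4 = 1,287 kWh
Cost = 1,287 kWh × £0.174 = £223.99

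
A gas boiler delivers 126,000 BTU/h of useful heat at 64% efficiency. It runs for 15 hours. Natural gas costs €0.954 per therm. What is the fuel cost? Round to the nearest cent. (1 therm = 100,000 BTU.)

€28.17

Heat delivered = 126,000 BTU/h × 15 h = 1,890,000 BTU
Gas input = 1,890,000 / 0.64 = 2,953,125 BTU
= 2,953,125 / 100,000 = 29.53 therm
Cost = 29.53 × €0.954/therm = €28.17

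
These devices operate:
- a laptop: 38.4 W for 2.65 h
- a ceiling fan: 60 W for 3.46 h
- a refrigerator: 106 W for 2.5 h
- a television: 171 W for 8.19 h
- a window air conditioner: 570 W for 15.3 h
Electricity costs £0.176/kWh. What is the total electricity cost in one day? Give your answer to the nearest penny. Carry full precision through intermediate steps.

laptop: 38.4 W × 2.65 h = 102 Wh = 0.1018 kWh
ceiling fan: 60 W × 3.46 h = 208 Wh = 0.2076 kWh
refrigerator: 106 W × 2.5 h = 265 Wh = 0.265 kWh
television: 171 W × 8.19 h = 1,400 Wh = 1.4 kWh
window air conditioner: 570 W × 15.3 h = 8,721 Wh = 8.721 kWh
Total energy = 0.1018 + 0.2076 + 0.265 + 1.4 + 8.721 = 10.7 kWh
Cost = 10.7 kWh × £0.176 = £1.88

£1.88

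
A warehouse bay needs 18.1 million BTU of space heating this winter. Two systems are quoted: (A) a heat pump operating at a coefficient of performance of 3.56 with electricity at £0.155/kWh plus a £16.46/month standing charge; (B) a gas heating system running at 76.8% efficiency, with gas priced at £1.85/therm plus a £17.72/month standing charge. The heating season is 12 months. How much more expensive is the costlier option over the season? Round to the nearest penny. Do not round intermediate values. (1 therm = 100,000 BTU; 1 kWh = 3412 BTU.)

Heat load = 18.1 × 10⁶ BTU = 18,100,000 BTU
Gas: input = 18,100,000 / 0.768 = 23,567,708 BTU = 235.7 therm → 235.7 × £1.85 = £436.00; + 12 × £17.72 standing = £648.64
Heat pump: 18,100,000 BTU / 3412 = 5,305 kWh heat; / 3.56 = 1,490 kWh in → × £0.155 = £230.97; + 12 × £16.46 standing = £428.49
Difference = |£648.64 − £428.49| = £220.15

£220.15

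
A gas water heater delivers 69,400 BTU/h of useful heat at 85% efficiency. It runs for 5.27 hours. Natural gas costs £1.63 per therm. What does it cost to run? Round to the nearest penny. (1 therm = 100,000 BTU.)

Heat delivered = 69,400 BTU/h × 5.27 h = 365,738 BTU
Gas input = 365,738 / 0.85 = 430,280 BTU
= 430,280 / 100,000 = 4.303 therm
Cost = 4.303 × £1.63/therm = £7.01

£7.01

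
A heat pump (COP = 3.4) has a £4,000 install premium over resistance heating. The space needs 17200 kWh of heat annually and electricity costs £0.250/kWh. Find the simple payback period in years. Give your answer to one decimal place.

Resistance: 17200 kWh × £0.250 = £4,300.00/yr
Heat pump: 17200 / 3.4 = 5059 kWh in → × £0.250 = £1,264.71/yr
Annual savings = £3,035.29
Payback = £4,000 / £3,035.29 = 1.32 years

1.3 years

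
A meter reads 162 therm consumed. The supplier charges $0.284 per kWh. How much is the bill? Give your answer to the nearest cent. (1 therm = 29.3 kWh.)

$1348.03

162 therm × (29.3 kWh/therm) = 4,747 kWh
Cost = 4,747 kWh × $0.284/kWh = $1,348.03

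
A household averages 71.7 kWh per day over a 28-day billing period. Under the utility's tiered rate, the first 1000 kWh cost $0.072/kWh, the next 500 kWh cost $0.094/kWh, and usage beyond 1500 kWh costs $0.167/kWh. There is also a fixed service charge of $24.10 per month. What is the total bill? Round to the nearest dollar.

Usage = 71.7 kWh/day × 28 days = 2007.6 kWh
First 1000 kWh × $0.072 = $72.00
Next 500 kWh × $0.094 = $47.00
Remaining 507.6 kWh × $0.167 = $84.77
Energy charge = $203.77; + service $24.10 = $227.87 ≈ $228

$228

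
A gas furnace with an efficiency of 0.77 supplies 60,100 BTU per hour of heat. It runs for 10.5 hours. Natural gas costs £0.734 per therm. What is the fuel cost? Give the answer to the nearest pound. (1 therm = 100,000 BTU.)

Heat delivered = 60,100 BTU/h × 10.5 h = 631,050 BTU
Gas input = 631,050 / 0.77 = 819,545 BTU
= 819,545 / 100,000 = 8.195 therm
Cost = 8.195 × £0.734/therm = £6.02 ≈ £6

£6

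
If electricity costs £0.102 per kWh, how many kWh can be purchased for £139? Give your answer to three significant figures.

1360 kWh

£139 / £0.102 per kWh = 1,363 kWh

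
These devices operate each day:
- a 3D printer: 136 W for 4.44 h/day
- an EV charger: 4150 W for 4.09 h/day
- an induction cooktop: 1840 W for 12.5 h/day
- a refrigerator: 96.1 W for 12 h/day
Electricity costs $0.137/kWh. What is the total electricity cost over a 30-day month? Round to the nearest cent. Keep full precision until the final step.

3D printer: 136 W × 4.44 h × 30 d = 18,115 Wh = 18.12 kWh
EV charger: 4150 W × 4.09 h × 30 d = 509,205 Wh = 509.2 kWh
induction cooktop: 1840 W × 12.5 h × 30 d = 690,000 Wh = 690 kWh
refrigerator: 96.1 W × 12 h × 30 d = 34,596 Wh = 34.6 kWh
Total energy = 18.12 + 509.2 + 690 + 34.6 = 1,252 kWh
Cost = 1,252 kWh × $0.137 = $171.51

$171.51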